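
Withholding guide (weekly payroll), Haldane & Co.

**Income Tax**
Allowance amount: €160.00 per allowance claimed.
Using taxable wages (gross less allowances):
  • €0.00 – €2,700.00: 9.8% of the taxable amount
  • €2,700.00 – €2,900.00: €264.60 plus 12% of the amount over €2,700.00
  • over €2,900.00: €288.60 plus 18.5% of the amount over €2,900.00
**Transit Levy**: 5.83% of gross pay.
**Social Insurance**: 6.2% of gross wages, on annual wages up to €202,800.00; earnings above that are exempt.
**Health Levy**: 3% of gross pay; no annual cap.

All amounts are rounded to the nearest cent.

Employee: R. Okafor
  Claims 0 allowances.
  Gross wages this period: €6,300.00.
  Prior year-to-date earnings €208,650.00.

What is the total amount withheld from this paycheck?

Income Tax: taxable = €6,300.00
  €288.60 + 18.5% × (€6,300.00 − €2,900.00) = €288.60 + 18.5% × €3,400.00 = €917.60
Transit Levy: 5.83% × €6,300.00 = €367.29
Social Insurance: YTD €208,650.00 ≥ cap €202,800.00 → €0.00
Health Levy: 3% × €6,300.00 = €189.00
Total: €917.60 + €367.29 + €0.00 + €189.00 = €1,473.89

€1,473.89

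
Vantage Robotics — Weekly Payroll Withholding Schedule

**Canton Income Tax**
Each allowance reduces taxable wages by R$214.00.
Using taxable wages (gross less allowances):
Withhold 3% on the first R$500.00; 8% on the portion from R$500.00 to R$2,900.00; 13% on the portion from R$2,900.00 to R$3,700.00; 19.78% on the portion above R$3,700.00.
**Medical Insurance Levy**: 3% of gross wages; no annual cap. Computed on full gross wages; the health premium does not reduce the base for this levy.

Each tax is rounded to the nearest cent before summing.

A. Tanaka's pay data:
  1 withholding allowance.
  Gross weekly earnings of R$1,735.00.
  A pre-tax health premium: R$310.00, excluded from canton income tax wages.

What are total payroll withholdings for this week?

R$123.93

Canton Income Tax: taxable = R$1,735.00 − R$310.00 − 1×R$214.00 = R$1,211.00
  R$15.00 + 8% × (R$1,211.00 − R$500.00) = R$15.00 + 8% × R$711.00 = R$71.88
Medical Insurance Levy: 3% × R$1,735.00 = R$52.05
Total: R$71.88 + R$52.05 = R$123.93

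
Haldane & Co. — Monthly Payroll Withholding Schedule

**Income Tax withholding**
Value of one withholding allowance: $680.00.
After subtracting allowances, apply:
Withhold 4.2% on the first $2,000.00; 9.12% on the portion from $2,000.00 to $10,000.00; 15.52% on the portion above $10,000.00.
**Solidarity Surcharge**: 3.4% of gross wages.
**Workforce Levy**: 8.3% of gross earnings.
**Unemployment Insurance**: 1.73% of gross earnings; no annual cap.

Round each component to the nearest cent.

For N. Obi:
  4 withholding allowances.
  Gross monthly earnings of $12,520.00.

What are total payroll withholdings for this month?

Income Tax: taxable = $12,520.00 − 4×$680.00 = $9,800.00
  $84.00 + 9.12% × ($9,800.00 − $2,000.00) = $84.00 + 9.12% × $7,800.00 = $795.36
Solidarity Surcharge: 3.4% × $12,520.00 = $425.68
Workforce Levy: 8.3% × $12,520.00 = $1,039.16
Unemployment Insurance: 1.73% × $12,520.00 = $216.60
Total: $795.36 + $425.68 + $1,039.16 + $216.60 = $2,476.80

$2,476.80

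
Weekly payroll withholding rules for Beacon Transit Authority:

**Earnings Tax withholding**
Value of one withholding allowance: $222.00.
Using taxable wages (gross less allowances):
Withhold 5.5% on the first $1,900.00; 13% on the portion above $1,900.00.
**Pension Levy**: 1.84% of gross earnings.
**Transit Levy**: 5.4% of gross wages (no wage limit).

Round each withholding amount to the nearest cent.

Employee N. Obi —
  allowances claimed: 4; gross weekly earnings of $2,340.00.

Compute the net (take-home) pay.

$2,090.72

Earnings Tax: taxable = $2,340.00 − 4×$222.00 = $1,452.00
  5.5% × $1,452.00 = $79.86
Pension Levy: 1.84% × $2,340.00 = $43.06
Transit Levy: 5.4% × $2,340.00 = $126.36
Total withheld: $79.86 + $43.06 + $126.36 = $249.28
Net pay: $2,340.00 − $249.28 = $2,090.72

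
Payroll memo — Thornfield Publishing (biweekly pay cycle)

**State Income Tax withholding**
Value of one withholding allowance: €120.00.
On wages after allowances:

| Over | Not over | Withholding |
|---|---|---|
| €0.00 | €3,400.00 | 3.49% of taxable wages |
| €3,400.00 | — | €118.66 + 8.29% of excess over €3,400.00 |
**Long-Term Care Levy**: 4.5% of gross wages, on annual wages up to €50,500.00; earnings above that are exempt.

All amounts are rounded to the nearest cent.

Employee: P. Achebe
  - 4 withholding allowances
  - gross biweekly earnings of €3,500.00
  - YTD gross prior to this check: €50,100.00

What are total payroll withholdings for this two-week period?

€123.40

State Income Tax: taxable = €3,500.00 − 4×€120.00 = €3,020.00
  3.49% × €3,020.00 = €105.40
Long-Term Care Levy: cap €50,500.00 − YTD €50,100.00 = €400.00 subject; 4.5% × €400.00 = €18.00
Total: €105.40 + €18.00 = €123.40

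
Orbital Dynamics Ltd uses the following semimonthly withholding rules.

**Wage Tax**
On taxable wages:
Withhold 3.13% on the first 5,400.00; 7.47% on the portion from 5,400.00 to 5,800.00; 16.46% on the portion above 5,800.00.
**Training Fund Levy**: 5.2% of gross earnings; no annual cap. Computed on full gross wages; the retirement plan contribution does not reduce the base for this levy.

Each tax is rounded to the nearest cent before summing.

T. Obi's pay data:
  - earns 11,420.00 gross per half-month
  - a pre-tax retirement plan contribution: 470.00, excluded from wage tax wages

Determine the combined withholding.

1,640.43

Wage Tax: taxable = 11,420.00 − 470.00 = 10,950.00
  198.90 + 16.46% × (10,950.00 − 5,800.00) = 198.90 + 16.46% × 5,150.00 = 1,046.59
Training Fund Levy: 5.2% × 11,420.00 = 593.84
Total: 1,046.59 + 593.84 = 1,640.43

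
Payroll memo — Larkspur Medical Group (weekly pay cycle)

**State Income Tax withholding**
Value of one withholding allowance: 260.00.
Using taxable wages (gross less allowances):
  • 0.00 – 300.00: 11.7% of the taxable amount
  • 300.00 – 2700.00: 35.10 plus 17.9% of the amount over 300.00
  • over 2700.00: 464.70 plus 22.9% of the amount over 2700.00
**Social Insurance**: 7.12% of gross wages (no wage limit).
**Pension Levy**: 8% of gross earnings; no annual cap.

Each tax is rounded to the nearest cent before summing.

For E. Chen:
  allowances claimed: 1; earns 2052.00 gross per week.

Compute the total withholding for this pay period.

612.43

State Income Tax: taxable = 2052.00 − 1×260.00 = 1792.00
  35.10 + 17.9% × (1792.00 − 300.00) = 35.10 + 17.9% × 1492.00 = 302.17
Social Insurance: 7.12% × 2052.00 = 146.10
Pension Levy: 8% × 2052.00 = 164.16
Total: 302.17 + 146.10 + 164.16 = 612.43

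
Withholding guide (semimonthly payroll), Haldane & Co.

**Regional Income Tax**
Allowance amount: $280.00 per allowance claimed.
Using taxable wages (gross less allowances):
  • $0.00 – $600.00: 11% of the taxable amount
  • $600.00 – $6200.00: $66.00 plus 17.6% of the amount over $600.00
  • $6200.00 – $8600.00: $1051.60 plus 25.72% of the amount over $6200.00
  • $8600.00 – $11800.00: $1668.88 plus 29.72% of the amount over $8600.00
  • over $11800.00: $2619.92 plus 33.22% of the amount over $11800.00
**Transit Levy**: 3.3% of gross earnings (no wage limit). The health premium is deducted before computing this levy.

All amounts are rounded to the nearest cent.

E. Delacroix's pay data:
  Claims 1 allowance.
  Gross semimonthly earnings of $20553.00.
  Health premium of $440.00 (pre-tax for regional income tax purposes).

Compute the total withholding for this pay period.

Regional Income Tax: taxable = $20553.00 − $440.00 − 1×$280.00 = $19833.00
  $2619.92 + 33.22% × ($19833.00 − $11800.00) = $2619.92 + 33.22% × $8033.00 = $5288.48
Transit Levy: 3.3% × $20113.00 = $663.73
Total: $5288.48 + $663.73 = $5952.21

$5952.21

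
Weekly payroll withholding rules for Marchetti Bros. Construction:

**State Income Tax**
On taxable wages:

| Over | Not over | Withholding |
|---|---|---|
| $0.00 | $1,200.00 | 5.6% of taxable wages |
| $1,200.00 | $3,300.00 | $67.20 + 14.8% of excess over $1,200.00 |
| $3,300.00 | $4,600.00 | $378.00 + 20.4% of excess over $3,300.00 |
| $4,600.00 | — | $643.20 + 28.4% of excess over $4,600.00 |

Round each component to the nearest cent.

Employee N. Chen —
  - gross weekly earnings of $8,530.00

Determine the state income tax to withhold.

State Income Tax: taxable = $8,530.00
  $643.20 + 28.4% × ($8,530.00 − $4,600.00) = $643.20 + 28.4% × $3,930.00 = $1,759.32

$1,759.32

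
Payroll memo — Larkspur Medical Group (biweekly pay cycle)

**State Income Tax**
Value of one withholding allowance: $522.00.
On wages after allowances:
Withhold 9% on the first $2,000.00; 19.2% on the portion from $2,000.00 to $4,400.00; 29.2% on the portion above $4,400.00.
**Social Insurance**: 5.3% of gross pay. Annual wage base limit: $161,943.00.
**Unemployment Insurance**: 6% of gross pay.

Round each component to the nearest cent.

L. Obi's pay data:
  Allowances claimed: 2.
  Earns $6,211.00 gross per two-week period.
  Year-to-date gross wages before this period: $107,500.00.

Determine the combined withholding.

$1,566.60

State Income Tax: taxable = $6,211.00 − 2×$522.00 = $5,167.00
  $640.80 + 29.2% × ($5,167.00 − $4,400.00) = $640.80 + 29.2% × $767.00 = $864.76
Social Insurance: 5.3% × $6,211.00 = $329.18
Unemployment Insurance: 6% × $6,211.00 = $372.66
Total: $864.76 + $329.18 + $372.66 = $1,566.60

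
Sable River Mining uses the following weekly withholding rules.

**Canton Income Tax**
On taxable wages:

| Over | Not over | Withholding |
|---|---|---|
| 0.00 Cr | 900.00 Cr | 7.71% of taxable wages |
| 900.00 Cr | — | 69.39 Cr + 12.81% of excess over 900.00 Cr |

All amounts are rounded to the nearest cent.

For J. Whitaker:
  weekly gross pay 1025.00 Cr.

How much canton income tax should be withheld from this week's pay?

85.40 Cr

Canton Income Tax: taxable = 1025.00 Cr
  69.39 Cr + 12.81% × (1025.00 Cr − 900.00 Cr) = 69.39 Cr + 12.81% × 125.00 Cr = 85.40 Cr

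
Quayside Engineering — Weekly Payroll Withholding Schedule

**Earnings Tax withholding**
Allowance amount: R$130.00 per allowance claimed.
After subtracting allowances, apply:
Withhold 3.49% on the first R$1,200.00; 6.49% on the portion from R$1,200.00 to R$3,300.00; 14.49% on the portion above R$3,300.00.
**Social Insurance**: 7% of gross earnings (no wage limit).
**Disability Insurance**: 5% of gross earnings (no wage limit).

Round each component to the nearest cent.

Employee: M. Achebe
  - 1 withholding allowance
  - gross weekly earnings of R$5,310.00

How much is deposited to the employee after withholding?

R$4,222.22

Earnings Tax: taxable = R$5,310.00 − 1×R$130.00 = R$5,180.00
  R$178.17 + 14.49% × (R$5,180.00 − R$3,300.00) = R$178.17 + 14.49% × R$1,880.00 = R$450.58
Social Insurance: 7% × R$5,310.00 = R$371.70
Disability Insurance: 5% × R$5,310.00 = R$265.50
Total withheld: R$450.58 + R$371.70 + R$265.50 = R$1,087.78
Net pay: R$5,310.00 − R$1,087.78 = R$4,222.22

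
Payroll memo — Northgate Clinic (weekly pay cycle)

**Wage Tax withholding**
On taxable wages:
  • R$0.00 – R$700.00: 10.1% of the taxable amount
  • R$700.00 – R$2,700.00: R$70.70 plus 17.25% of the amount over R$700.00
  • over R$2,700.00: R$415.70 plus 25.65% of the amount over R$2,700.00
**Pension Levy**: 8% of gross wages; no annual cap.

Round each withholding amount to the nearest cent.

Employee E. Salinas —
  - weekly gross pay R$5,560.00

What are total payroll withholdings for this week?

R$1,594.09

Wage Tax: taxable = R$5,560.00
  R$415.70 + 25.65% × (R$5,560.00 − R$2,700.00) = R$415.70 + 25.65% × R$2,860.00 = R$1,149.29
Pension Levy: 8% × R$5,560.00 = R$444.80
Total: R$1,149.29 + R$444.80 = R$1,594.09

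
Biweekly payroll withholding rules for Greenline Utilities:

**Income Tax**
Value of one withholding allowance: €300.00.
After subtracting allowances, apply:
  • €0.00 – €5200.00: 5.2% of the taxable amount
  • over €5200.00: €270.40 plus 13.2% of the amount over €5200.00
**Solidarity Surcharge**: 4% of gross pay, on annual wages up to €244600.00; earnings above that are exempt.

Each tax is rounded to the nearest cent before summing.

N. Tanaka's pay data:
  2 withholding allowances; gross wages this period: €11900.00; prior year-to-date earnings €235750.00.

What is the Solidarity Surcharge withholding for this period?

€354.00

Solidarity Surcharge: cap €244600.00 − YTD €235750.00 = €8850.00 subject; 4% × €8850.00 = €354.00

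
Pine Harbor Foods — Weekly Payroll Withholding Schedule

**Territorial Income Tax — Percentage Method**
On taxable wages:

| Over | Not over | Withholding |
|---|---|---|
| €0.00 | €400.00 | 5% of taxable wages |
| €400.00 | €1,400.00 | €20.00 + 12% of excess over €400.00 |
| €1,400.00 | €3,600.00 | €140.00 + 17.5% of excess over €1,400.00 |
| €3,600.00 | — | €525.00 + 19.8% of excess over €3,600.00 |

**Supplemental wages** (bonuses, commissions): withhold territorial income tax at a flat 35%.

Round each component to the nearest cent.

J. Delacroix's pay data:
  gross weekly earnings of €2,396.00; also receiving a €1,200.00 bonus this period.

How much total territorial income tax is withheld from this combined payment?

Territorial Income Tax: taxable = €2,396.00
  €140.00 + 17.5% × (€2,396.00 − €1,400.00) = €140.00 + 17.5% × €996.00 = €314.30
Supplemental (35% flat on bonus): 35% × €1,200.00 = €420.00
Total territorial income tax: €314.30 + €420.00 = €734.30

€734.30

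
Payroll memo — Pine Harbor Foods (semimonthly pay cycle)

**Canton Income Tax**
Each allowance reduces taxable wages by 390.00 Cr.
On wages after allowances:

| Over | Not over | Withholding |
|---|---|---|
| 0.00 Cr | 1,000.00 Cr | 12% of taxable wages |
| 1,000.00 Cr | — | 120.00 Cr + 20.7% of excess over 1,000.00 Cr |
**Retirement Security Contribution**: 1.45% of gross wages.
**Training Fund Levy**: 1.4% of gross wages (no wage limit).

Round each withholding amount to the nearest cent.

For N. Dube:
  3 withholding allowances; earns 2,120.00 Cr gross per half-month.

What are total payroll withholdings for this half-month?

174.42 Cr

Canton Income Tax: taxable = 2,120.00 Cr − 3×390.00 Cr = 950.00 Cr
  12% × 950.00 Cr = 114.00 Cr
Retirement Security Contribution: 1.45% × 2,120.00 Cr = 30.74 Cr
Training Fund Levy: 1.4% × 2,120.00 Cr = 29.68 Cr
Total: 114.00 Cr + 30.74 Cr + 29.68 Cr = 174.42 Cr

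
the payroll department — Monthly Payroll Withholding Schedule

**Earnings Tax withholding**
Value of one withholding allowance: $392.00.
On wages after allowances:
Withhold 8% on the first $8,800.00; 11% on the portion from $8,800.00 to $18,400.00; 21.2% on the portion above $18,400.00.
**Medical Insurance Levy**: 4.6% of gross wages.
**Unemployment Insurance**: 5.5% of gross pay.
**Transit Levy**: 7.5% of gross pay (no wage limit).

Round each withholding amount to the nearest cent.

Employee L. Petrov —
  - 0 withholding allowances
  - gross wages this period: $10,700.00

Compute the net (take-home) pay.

Earnings Tax: taxable = $10,700.00
  $704.00 + 11% × ($10,700.00 − $8,800.00) = $704.00 + 11% × $1,900.00 = $913.00
Medical Insurance Levy: 4.6% × $10,700.00 = $492.20
Unemployment Insurance: 5.5% × $10,700.00 = $588.50
Transit Levy: 7.5% × $10,700.00 = $802.50
Total withheld: $913.00 + $492.20 + $588.50 + $802.50 = $2,796.20
Net pay: $10,700.00 − $2,796.20 = $7,903.80

$7,903.80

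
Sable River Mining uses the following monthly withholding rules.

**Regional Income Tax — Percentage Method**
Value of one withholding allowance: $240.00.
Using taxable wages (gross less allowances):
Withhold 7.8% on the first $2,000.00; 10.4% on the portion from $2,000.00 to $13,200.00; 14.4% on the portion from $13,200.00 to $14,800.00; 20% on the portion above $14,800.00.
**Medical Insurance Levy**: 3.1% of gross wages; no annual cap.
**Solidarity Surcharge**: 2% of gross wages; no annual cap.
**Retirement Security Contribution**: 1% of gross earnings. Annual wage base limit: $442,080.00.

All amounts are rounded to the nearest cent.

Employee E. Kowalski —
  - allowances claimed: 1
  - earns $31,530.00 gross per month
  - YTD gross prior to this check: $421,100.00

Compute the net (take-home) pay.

$24,862.97

Regional Income Tax: taxable = $31,530.00 − 1×$240.00 = $31,290.00
  $1,551.20 + 20% × ($31,290.00 − $14,800.00) = $1,551.20 + 20% × $16,490.00 = $4,849.20
Medical Insurance Levy: 3.1% × $31,530.00 = $977.43
Solidarity Surcharge: 2% × $31,530.00 = $630.60
Retirement Security Contribution: cap $442,080.00 − YTD $421,100.00 = $20,980.00 subject; 1% × $20,980.00 = $209.80
Total withheld: $4,849.20 + $977.43 + $630.60 + $209.80 = $6,667.03
Net pay: $31,530.00 − $6,667.03 = $24,862.97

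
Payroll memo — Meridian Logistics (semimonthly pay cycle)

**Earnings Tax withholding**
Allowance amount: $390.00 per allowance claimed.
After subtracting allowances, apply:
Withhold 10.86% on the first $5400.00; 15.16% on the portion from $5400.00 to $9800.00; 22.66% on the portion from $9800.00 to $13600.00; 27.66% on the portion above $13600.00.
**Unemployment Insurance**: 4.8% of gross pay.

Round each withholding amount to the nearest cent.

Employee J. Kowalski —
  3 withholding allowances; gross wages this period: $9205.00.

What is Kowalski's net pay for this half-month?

$7777.25

Earnings Tax: taxable = $9205.00 − 3×$390.00 = $8035.00
  $586.44 + 15.16% × ($8035.00 − $5400.00) = $586.44 + 15.16% × $2635.00 = $985.91
Unemployment Insurance: 4.8% × $9205.00 = $441.84
Total withheld: $985.91 + $441.84 = $1427.75
Net pay: $9205.00 − $1427.75 = $7777.25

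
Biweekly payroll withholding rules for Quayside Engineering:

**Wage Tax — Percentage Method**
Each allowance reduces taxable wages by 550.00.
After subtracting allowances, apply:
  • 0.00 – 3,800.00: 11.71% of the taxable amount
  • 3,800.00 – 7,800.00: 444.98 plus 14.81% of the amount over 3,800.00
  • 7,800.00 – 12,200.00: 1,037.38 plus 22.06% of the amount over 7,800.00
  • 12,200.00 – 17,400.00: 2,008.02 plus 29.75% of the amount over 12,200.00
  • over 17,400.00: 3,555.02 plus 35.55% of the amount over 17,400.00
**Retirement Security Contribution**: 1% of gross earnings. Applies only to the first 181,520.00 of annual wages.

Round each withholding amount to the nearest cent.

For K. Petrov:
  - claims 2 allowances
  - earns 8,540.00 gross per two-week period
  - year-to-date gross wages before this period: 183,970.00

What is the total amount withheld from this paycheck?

Wage Tax: taxable = 8,540.00 − 2×550.00 = 7,440.00
  444.98 + 14.81% × (7,440.00 − 3,800.00) = 444.98 + 14.81% × 3,640.00 = 984.06
Retirement Security Contribution: YTD 183,970.00 ≥ cap 181,520.00 → 0.00
Total: 984.06 + 0.00 = 984.06

984.06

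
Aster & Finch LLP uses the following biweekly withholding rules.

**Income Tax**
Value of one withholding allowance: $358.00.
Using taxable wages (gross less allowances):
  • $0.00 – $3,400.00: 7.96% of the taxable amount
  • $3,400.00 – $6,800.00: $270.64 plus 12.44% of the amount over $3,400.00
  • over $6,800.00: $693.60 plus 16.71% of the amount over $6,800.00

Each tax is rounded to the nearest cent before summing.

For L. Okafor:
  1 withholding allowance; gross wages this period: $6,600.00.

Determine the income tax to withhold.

$624.18

Income Tax: taxable = $6,600.00 − 1×$358.00 = $6,242.00
  $270.64 + 12.44% × ($6,242.00 − $3,400.00) = $270.64 + 12.44% × $2,842.00 = $624.18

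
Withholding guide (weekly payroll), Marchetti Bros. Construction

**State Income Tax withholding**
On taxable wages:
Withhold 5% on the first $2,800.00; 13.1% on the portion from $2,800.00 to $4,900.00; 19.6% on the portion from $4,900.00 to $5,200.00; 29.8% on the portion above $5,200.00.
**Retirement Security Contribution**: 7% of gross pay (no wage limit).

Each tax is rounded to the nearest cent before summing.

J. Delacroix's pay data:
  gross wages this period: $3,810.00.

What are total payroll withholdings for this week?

State Income Tax: taxable = $3,810.00
  $140.00 + 13.1% × ($3,810.00 − $2,800.00) = $140.00 + 13.1% × $1,010.00 = $272.31
Retirement Security Contribution: 7% × $3,810.00 = $266.70
Total: $272.31 + $266.70 = $539.01

$539.01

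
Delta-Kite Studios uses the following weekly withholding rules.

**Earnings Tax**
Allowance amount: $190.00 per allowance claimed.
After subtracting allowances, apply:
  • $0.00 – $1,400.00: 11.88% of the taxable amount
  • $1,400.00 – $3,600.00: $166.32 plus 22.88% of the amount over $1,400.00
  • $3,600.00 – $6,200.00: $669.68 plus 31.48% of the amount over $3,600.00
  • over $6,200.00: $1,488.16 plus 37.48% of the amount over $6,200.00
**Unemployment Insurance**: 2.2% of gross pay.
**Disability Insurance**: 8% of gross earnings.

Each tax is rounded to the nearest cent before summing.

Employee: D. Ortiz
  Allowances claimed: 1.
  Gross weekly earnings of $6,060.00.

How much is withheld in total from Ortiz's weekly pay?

Earnings Tax: taxable = $6,060.00 − 1×$190.00 = $5,870.00
  $669.68 + 31.48% × ($5,870.00 − $3,600.00) = $669.68 + 31.48% × $2,270.00 = $1,384.28
Unemployment Insurance: 2.2% × $6,060.00 = $133.32
Disability Insurance: 8% × $6,060.00 = $484.80
Total: $1,384.28 + $133.32 + $484.80 = $2,002.40

$2,002.40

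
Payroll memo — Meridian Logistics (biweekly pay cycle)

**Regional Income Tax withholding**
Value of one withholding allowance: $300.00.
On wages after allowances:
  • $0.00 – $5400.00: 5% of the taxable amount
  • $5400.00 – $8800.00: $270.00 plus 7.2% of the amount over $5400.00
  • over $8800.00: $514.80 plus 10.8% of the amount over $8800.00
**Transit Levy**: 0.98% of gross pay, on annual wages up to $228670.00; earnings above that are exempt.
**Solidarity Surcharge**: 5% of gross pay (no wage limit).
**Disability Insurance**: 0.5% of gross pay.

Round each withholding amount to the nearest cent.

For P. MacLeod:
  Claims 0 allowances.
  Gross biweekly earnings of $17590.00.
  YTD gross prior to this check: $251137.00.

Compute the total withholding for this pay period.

Regional Income Tax: taxable = $17590.00
  $514.80 + 10.8% × ($17590.00 − $8800.00) = $514.80 + 10.8% × $8790.00 = $1464.12
Transit Levy: YTD $251137.00 ≥ cap $228670.00 → $0.00
Solidarity Surcharge: 5% × $17590.00 = $879.50
Disability Insurance: 0.5% × $17590.00 = $87.95
Total: $1464.12 + $0.00 + $879.50 + $87.95 = $2431.57

$2431.57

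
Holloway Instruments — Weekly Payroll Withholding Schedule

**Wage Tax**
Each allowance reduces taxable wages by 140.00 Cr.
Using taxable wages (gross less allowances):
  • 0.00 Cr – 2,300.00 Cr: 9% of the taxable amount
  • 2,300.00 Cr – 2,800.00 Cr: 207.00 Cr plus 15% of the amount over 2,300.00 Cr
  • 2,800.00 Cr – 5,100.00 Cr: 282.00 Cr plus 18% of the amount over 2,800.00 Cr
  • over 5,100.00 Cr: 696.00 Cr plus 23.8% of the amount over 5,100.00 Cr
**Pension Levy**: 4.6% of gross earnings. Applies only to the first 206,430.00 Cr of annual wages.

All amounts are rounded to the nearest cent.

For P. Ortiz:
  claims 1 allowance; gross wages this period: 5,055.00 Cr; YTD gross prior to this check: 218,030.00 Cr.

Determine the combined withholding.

662.70 Cr

Wage Tax: taxable = 5,055.00 Cr − 1×140.00 Cr = 4,915.00 Cr
  282.00 Cr + 18% × (4,915.00 Cr − 2,800.00 Cr) = 282.00 Cr + 18% × 2,115.00 Cr = 662.70 Cr
Pension Levy: YTD 218,030.00 Cr ≥ cap 206,430.00 Cr → 0.00 Cr
Total: 662.70 Cr + 0.00 Cr = 662.70 Cr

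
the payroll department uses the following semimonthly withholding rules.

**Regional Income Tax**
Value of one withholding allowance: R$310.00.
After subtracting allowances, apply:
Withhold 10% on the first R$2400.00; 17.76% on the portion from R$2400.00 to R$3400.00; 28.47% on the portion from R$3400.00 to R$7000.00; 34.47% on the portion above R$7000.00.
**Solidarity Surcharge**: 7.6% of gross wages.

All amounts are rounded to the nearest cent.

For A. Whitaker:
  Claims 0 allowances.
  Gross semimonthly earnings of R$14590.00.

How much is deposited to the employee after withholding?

R$9422.37

Regional Income Tax: taxable = R$14590.00
  R$1442.52 + 34.47% × (R$14590.00 − R$7000.00) = R$1442.52 + 34.47% × R$7590.00 = R$4058.79
Solidarity Surcharge: 7.6% × R$14590.00 = R$1108.84
Total withheld: R$4058.79 + R$1108.84 = R$5167.63
Net pay: R$14590.00 − R$5167.63 = R$9422.37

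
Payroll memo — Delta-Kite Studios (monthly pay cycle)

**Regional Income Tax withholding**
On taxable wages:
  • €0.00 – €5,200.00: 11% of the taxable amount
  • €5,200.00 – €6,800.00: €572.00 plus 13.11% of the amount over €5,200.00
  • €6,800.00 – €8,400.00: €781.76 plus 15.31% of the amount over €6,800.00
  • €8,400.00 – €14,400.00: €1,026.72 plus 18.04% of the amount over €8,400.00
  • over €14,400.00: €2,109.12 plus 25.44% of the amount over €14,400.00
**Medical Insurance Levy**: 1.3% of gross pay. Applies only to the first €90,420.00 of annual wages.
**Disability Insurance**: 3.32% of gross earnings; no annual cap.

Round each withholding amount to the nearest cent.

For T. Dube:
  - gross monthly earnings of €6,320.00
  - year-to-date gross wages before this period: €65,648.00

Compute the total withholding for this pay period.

Regional Income Tax: taxable = €6,320.00
  €572.00 + 13.11% × (€6,320.00 − €5,200.00) = €572.00 + 13.11% × €1,120.00 = €718.83
Medical Insurance Levy: 1.3% × €6,320.00 = €82.16
Disability Insurance: 3.32% × €6,320.00 = €209.82
Total: €718.83 + €82.16 + €209.82 = €1,010.81

€1,010.81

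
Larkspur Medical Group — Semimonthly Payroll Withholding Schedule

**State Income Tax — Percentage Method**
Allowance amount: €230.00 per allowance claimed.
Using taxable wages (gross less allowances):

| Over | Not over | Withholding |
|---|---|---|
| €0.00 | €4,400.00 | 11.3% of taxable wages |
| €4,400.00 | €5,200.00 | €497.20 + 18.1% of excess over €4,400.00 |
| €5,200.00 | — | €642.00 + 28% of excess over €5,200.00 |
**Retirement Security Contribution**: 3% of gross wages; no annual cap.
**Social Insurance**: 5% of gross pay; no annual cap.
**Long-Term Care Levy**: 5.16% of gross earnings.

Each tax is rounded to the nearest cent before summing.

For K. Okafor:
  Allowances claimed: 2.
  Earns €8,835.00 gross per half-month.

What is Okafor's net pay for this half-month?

€6,141.31

State Income Tax: taxable = €8,835.00 − 2×€230.00 = €8,375.00
  €642.00 + 28% × (€8,375.00 − €5,200.00) = €642.00 + 28% × €3,175.00 = €1,531.00
Retirement Security Contribution: 3% × €8,835.00 = €265.05
Social Insurance: 5% × €8,835.00 = €441.75
Long-Term Care Levy: 5.16% × €8,835.00 = €455.89
Total withheld: €1,531.00 + €265.05 + €441.75 + €455.89 = €2,693.69
Net pay: €8,835.00 − €2,693.69 = €6,141.31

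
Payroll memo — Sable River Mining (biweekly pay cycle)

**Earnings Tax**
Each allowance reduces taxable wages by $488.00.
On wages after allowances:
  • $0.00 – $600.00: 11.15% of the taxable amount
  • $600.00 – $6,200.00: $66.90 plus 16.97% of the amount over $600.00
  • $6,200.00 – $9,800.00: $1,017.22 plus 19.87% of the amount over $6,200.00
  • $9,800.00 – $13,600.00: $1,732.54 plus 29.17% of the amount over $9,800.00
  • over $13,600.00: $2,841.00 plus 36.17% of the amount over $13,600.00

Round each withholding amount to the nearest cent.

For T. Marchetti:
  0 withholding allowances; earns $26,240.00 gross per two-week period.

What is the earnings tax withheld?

Earnings Tax: taxable = $26,240.00
  $2,841.00 + 36.17% × ($26,240.00 − $13,600.00) = $2,841.00 + 36.17% × $12,640.00 = $7,412.89

$7,412.89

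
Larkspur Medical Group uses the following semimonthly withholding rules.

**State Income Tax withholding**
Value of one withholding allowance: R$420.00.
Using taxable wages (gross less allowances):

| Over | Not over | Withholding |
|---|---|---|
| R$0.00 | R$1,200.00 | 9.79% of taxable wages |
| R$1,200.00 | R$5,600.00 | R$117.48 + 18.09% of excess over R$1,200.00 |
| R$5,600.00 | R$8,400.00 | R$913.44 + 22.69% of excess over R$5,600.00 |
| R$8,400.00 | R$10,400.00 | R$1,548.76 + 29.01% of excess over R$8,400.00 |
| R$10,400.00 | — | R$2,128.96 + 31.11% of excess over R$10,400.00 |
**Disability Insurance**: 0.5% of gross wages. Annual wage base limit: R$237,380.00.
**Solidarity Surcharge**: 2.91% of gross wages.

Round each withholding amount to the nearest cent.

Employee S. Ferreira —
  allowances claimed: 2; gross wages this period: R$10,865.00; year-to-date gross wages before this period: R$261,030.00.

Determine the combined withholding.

State Income Tax: taxable = R$10,865.00 − 2×R$420.00 = R$10,025.00
  R$1,548.76 + 29.01% × (R$10,025.00 − R$8,400.00) = R$1,548.76 + 29.01% × R$1,625.00 = R$2,020.17
Disability Insurance: YTD R$261,030.00 ≥ cap R$237,380.00 → R$0.00
Solidarity Surcharge: 2.91% × R$10,865.00 = R$316.17
Total: R$2,020.17 + R$0.00 + R$316.17 = R$2,336.34

R$2,336.34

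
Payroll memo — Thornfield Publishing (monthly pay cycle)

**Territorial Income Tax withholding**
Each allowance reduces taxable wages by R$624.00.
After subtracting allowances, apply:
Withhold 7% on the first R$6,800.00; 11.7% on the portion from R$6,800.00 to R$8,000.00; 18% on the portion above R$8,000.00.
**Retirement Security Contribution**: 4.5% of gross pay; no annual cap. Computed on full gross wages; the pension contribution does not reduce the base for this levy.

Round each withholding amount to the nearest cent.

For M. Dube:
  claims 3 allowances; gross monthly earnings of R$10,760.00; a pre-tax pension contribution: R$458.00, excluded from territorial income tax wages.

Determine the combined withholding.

R$1,178.00

Territorial Income Tax: taxable = R$10,760.00 − R$458.00 − 3×R$624.00 = R$8,430.00
  R$616.40 + 18% × (R$8,430.00 − R$8,000.00) = R$616.40 + 18% × R$430.00 = R$693.80
Retirement Security Contribution: 4.5% × R$10,760.00 = R$484.20
Total: R$693.80 + R$484.20 = R$1,178.00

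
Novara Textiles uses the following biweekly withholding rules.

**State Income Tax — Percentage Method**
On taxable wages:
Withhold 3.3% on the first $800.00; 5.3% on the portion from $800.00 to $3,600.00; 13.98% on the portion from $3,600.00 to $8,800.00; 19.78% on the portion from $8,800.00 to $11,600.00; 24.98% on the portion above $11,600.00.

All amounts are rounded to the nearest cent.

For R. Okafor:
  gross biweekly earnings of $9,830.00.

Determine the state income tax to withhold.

State Income Tax: taxable = $9,830.00
  $901.76 + 19.78% × ($9,830.00 − $8,800.00) = $901.76 + 19.78% × $1,030.00 = $1,105.49

$1,105.49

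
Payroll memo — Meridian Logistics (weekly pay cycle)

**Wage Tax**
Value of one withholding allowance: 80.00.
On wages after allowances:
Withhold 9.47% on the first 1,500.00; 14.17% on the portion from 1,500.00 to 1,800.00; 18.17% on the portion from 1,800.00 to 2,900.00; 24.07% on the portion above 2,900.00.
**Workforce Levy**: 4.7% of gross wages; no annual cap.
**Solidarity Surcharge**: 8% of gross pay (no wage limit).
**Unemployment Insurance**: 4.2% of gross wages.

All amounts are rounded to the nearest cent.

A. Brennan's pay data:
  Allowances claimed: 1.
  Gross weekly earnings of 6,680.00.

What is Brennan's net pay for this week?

Wage Tax: taxable = 6,680.00 − 1×80.00 = 6,600.00
  384.43 + 24.07% × (6,600.00 − 2,900.00) = 384.43 + 24.07% × 3,700.00 = 1,275.02
Workforce Levy: 4.7% × 6,680.00 = 313.96
Solidarity Surcharge: 8% × 6,680.00 = 534.40
Unemployment Insurance: 4.2% × 6,680.00 = 280.56
Total withheld: 1,275.02 + 313.96 + 534.40 + 280.56 = 2,403.94
Net pay: 6,680.00 − 2,403.94 = 4,276.06

4,276.06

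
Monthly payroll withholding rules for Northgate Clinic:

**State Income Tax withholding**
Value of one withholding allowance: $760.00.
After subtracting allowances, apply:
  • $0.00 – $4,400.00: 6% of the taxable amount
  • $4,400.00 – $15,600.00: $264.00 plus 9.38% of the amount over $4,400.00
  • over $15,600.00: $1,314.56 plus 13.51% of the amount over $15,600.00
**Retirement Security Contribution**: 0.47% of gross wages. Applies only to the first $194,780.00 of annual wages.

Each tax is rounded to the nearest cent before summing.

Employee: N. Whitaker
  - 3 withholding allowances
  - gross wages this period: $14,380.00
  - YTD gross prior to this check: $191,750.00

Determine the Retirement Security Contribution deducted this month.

Retirement Security Contribution: cap $194,780.00 − YTD $191,750.00 = $3,030.00 subject; 0.47% × $3,030.00 = $14.24

$14.24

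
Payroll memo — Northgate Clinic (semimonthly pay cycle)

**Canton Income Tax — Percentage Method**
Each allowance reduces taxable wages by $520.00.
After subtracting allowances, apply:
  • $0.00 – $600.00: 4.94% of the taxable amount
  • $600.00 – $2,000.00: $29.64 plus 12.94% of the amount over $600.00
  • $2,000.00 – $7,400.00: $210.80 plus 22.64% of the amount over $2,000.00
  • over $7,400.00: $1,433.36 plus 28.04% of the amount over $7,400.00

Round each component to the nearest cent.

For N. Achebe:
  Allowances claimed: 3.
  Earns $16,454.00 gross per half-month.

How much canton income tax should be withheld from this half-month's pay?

$3,534.68

Canton Income Tax: taxable = $16,454.00 − 3×$520.00 = $14,894.00
  $1,433.36 + 28.04% × ($14,894.00 − $7,400.00) = $1,433.36 + 28.04% × $7,494.00 = $3,534.68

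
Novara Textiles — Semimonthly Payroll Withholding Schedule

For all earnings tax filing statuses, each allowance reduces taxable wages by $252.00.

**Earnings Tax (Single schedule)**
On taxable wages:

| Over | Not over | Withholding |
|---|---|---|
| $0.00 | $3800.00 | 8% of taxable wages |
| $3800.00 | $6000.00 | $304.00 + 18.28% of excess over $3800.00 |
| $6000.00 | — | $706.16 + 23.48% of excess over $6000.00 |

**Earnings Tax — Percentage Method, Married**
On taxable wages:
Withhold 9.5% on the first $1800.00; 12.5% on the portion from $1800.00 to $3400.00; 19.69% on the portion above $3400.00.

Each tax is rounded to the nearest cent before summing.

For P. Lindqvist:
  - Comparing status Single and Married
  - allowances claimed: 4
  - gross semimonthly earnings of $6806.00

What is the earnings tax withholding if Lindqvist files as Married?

Earnings Tax (Married): taxable = $6806.00 − 4×$252.00 = $5798.00
  $371.00 + 19.69% × ($5798.00 − $3400.00) = $371.00 + 19.69% × $2398.00 = $843.17

$843.17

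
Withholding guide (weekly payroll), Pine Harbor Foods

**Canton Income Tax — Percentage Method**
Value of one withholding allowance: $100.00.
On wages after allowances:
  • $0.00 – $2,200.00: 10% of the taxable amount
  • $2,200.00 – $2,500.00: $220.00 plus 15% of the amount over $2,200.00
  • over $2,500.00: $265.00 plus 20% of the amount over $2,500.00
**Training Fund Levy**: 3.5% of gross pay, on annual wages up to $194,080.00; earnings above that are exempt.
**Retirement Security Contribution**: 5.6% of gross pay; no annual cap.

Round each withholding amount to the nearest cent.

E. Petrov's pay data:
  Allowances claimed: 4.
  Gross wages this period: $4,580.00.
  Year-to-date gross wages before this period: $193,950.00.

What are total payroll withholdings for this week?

Canton Income Tax: taxable = $4,580.00 − 4×$100.00 = $4,180.00
  $265.00 + 20% × ($4,180.00 − $2,500.00) = $265.00 + 20% × $1,680.00 = $601.00
Training Fund Levy: cap $194,080.00 − YTD $193,950.00 = $130.00 subject; 3.5% × $130.00 = $4.55
Retirement Security Contribution: 5.6% × $4,580.00 = $256.48
Total: $601.00 + $4.55 + $256.48 = $862.03

$862.03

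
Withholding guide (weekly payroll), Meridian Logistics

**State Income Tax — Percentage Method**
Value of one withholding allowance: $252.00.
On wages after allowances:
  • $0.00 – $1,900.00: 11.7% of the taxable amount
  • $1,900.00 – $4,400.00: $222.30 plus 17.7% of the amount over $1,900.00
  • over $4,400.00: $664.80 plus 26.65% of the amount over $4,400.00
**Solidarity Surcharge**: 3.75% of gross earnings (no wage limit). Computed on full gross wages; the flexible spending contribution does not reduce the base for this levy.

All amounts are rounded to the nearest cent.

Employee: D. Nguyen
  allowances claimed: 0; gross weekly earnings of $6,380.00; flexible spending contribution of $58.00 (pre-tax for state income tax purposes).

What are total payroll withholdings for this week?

State Income Tax: taxable = $6,380.00 − $58.00 = $6,322.00
  $664.80 + 26.65% × ($6,322.00 − $4,400.00) = $664.80 + 26.65% × $1,922.00 = $1,177.01
Solidarity Surcharge: 3.75% × $6,380.00 = $239.25
Total: $1,177.01 + $239.25 = $1,416.26

$1,416.26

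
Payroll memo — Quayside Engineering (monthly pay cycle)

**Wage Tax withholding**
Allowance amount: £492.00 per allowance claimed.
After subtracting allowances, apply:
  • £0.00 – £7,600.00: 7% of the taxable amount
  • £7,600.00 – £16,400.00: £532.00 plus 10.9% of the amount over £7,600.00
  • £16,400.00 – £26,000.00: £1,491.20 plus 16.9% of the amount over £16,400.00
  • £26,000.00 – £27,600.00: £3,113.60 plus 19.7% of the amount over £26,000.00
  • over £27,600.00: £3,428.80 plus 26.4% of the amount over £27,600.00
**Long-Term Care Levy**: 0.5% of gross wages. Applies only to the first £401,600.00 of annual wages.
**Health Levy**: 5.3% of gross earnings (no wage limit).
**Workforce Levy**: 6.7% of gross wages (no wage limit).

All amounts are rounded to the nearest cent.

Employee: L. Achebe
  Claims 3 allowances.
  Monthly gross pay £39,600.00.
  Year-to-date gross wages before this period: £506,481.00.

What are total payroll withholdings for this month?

Wage Tax: taxable = £39,600.00 − 3×£492.00 = £38,124.00
  £3,428.80 + 26.4% × (£38,124.00 − £27,600.00) = £3,428.80 + 26.4% × £10,524.00 = £6,207.14
Long-Term Care Levy: YTD £506,481.00 ≥ cap £401,600.00 → £0.00
Health Levy: 5.3% × £39,600.00 = £2,098.80
Workforce Levy: 6.7% × £39,600.00 = £2,653.20
Total: £6,207.14 + £0.00 + £2,098.80 + £2,653.20 = £10,959.14

£10,959.14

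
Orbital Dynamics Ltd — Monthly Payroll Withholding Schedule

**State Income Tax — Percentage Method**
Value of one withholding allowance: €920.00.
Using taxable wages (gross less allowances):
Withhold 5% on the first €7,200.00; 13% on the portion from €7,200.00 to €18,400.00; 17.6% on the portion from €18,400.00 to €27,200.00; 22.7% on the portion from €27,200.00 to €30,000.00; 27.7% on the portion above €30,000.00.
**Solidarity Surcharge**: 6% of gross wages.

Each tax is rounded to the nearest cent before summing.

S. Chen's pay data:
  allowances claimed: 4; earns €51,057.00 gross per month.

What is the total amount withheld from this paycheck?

State Income Tax: taxable = €51,057.00 − 4×€920.00 = €47,377.00
  €4,000.40 + 27.7% × (€47,377.00 − €30,000.00) = €4,000.40 + 27.7% × €17,377.00 = €8,813.83
Solidarity Surcharge: 6% × €51,057.00 = €3,063.42
Total: €8,813.83 + €3,063.42 = €11,877.25

€11,877.25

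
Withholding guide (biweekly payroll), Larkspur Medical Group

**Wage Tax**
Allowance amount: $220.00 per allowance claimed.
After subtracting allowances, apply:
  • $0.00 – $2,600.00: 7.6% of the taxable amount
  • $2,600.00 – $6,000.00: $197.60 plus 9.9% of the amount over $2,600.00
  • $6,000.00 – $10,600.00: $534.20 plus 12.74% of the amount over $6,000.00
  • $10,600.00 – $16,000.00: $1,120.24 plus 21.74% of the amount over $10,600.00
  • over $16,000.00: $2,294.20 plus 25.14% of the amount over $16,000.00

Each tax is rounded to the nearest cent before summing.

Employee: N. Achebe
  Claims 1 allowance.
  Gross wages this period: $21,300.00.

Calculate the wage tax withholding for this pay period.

$3,571.31

Wage Tax: taxable = $21,300.00 − 1×$220.00 = $21,080.00
  $2,294.20 + 25.14% × ($21,080.00 − $16,000.00) = $2,294.20 + 25.14% × $5,080.00 = $3,571.31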